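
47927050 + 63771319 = 111698369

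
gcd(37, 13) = 1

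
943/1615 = 943/1615= 0.58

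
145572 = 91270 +54302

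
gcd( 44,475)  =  1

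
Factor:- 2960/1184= - 2^(- 1)*5^1 = - 5/2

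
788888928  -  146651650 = 642237278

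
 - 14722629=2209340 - 16931969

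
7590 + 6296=13886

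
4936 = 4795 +141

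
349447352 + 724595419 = 1074042771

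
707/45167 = 707/45167 = 0.02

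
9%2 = 1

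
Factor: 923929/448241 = 448241^( - 1)*923929^1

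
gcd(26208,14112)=2016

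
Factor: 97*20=1940 = 2^2*5^1*97^1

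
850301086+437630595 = 1287931681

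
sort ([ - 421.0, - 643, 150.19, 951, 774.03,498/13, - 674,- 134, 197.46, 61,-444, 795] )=[  -  674,  -  643,-444,  -  421.0,  -  134, 498/13 , 61,150.19,197.46,774.03 , 795, 951] 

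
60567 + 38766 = 99333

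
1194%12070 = 1194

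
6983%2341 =2301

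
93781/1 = 93781 = 93781.00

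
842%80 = 42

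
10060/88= 114 + 7/22 = 114.32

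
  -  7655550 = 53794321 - 61449871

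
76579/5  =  76579/5 =15315.80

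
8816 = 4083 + 4733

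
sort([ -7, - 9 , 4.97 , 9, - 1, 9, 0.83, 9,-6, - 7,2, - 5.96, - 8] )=[ - 9,-8, - 7 , - 7, - 6, - 5.96, - 1, 0.83,2 , 4.97, 9, 9, 9 ] 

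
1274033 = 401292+872741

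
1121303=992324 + 128979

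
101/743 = 101/743 = 0.14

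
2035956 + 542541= 2578497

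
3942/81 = 146/3= 48.67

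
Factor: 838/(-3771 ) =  - 2^1*3^(- 2) = - 2/9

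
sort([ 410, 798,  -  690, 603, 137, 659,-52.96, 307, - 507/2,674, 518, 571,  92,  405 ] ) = [-690, - 507/2, - 52.96, 92,137,307, 405, 410,518, 571,603, 659, 674, 798 ] 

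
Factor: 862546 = 2^1*17^1*23^1*1103^1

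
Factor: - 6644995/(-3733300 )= 2^(  -  2 )*5^( - 1)*7^1 * 37^( - 1)*373^1*509^1*1009^(-1)=1328999/746660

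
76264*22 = 1677808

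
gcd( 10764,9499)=23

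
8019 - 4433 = 3586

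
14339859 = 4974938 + 9364921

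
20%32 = 20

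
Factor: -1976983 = -1976983^1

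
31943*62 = 1980466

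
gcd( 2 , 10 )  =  2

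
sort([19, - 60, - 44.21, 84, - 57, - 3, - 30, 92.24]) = [ - 60, - 57, - 44.21,  -  30, - 3,  19, 84,92.24]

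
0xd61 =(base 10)3425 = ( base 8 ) 6541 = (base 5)102200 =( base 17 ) be8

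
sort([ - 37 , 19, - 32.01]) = [  -  37,  -  32.01, 19]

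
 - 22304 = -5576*4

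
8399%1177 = 160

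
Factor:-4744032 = -2^5*3^1*49417^1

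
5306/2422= 2 + 33/173 = 2.19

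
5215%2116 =983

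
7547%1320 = 947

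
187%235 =187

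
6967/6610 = 6967/6610 =1.05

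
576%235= 106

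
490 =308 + 182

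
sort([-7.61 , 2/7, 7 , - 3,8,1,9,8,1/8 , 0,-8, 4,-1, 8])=[ - 8, -7.61, -3, -1,0,1/8,2/7, 1,4, 7,8,8,8,9 ] 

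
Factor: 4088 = 2^3*7^1*73^1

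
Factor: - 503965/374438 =-2^( - 1)*5^1 * 7^2*11^2*17^1*187219^( -1 )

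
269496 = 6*44916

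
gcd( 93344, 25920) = 32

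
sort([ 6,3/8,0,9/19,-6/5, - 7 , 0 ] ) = [ - 7, - 6/5,0,0,  3/8,9/19,6 ] 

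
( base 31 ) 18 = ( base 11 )36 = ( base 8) 47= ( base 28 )1b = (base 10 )39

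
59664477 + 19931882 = 79596359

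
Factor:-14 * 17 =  - 2^1*7^1*17^1 = - 238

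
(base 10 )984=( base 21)24I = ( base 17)36F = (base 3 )1100110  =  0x3D8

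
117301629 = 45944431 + 71357198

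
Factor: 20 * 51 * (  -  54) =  - 55080 = - 2^3*3^4*5^1*17^1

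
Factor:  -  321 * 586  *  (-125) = 23513250 =2^1*3^1 * 5^3 * 107^1*293^1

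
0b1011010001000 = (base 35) 4OS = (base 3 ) 21220122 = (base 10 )5768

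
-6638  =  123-6761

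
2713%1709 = 1004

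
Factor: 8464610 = 2^1*5^1*7^1*11^1*10993^1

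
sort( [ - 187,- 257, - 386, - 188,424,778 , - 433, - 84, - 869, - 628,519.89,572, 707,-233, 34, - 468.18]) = [ - 869, - 628,- 468.18, - 433, - 386, - 257, - 233, - 188,  -  187, - 84, 34, 424,519.89, 572, 707, 778 ]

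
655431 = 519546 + 135885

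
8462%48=14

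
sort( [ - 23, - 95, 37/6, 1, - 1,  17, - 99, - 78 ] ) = [-99, - 95,-78,- 23 , - 1, 1, 37/6,17 ] 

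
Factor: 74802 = 2^1*3^1*7^1*13^1 * 137^1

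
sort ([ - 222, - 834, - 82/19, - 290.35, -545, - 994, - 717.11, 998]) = [  -  994,-834, - 717.11, - 545 , - 290.35, - 222, - 82/19,998]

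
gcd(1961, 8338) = 1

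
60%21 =18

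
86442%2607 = 411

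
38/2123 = 38/2123 = 0.02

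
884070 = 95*9306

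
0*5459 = 0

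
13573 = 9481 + 4092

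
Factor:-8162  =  - 2^1*7^1*11^1*53^1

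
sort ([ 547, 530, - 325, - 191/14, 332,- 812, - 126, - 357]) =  [ - 812,  -  357,  -  325, - 126,-191/14, 332, 530,547]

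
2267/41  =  55+12/41 = 55.29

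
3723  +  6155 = 9878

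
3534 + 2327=5861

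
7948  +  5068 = 13016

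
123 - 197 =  - 74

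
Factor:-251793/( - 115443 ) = 277/127 = 127^( - 1 ) * 277^1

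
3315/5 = 663= 663.00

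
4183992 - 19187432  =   - 15003440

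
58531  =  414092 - 355561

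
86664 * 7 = 606648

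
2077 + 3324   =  5401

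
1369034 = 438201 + 930833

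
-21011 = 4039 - 25050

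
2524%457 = 239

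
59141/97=609 + 68/97  =  609.70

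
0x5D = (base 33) 2R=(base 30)33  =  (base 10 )93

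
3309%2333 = 976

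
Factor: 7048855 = 5^1*11^2*61^1*191^1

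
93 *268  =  24924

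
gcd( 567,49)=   7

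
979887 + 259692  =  1239579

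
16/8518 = 8/4259= 0.00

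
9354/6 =1559  =  1559.00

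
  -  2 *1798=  -3596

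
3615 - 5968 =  - 2353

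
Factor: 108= 2^2 * 3^3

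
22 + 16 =38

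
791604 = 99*7996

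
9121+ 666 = 9787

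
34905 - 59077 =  - 24172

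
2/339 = 2/339 = 0.01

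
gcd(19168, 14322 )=2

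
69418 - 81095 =- 11677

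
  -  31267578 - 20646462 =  - 51914040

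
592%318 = 274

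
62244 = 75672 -13428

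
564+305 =869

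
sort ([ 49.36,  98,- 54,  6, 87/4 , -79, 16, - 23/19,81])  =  [ - 79,-54, - 23/19,6,  16, 87/4, 49.36, 81, 98 ]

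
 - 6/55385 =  - 6/55385=- 0.00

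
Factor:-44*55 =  - 2420= - 2^2*5^1*11^2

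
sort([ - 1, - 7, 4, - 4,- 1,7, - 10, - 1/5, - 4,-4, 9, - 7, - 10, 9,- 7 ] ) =[ - 10 ,-10, - 7,- 7,-7, - 4, - 4, -4,-1,-1, - 1/5,4 , 7, 9,9] 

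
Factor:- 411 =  - 3^1* 137^1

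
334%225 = 109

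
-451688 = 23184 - 474872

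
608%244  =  120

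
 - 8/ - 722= 4/361 =0.01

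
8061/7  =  8061/7  =  1151.57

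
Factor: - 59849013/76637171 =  - 3^1*7^1*13^( - 1)*23^1 * 123911^1 * 5895167^( - 1)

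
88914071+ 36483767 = 125397838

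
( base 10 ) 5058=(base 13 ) 23C1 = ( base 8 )11702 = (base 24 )8ii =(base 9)6840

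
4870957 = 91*53527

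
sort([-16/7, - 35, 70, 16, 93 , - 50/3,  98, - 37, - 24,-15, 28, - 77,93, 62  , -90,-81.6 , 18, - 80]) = [ - 90, - 81.6, - 80,- 77, - 37, - 35, - 24, - 50/3,-15,-16/7 , 16 , 18,28,62,70, 93,93 , 98 ] 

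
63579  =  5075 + 58504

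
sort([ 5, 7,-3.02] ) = [- 3.02,5, 7 ]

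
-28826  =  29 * (-994 ) 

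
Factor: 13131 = 3^2*1459^1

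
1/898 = 1/898= 0.00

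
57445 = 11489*5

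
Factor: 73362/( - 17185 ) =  - 2^1*3^1*5^( - 1) *7^( - 1 ) * 491^(- 1 )*12227^1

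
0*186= 0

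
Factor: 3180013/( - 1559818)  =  -2^(-1)*13^( - 1 )*17^ ( - 1) * 3529^ ( - 1)*3180013^1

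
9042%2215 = 182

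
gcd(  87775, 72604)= 1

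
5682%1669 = 675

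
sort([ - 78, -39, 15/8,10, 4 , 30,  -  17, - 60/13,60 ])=[ -78,-39, - 17,-60/13, 15/8, 4, 10, 30, 60 ] 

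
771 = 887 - 116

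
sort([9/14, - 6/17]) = [ - 6/17,  9/14]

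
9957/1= 9957= 9957.00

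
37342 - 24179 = 13163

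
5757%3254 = 2503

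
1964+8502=10466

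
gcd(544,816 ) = 272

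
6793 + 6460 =13253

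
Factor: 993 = 3^1* 331^1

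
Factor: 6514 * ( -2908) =-18942712 = - 2^3*727^1 *3257^1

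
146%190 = 146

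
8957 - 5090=3867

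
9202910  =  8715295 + 487615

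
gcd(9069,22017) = 3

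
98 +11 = 109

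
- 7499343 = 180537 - 7679880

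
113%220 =113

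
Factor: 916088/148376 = 114511/18547 = 17^( - 1) *307^1*373^1 * 1091^(  -  1) 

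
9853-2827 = 7026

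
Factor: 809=809^1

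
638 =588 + 50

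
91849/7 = 13121 + 2/7 = 13121.29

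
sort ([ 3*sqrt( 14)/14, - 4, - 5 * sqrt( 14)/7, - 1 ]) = [ - 4, - 5*sqrt(14) /7,-1,3*sqrt( 14)/14 ]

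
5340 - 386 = 4954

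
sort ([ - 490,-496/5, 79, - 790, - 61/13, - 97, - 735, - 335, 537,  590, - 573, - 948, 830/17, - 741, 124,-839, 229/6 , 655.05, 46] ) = [ -948, - 839, - 790, - 741,  -  735, - 573, - 490,  -  335,  -  496/5, - 97, - 61/13, 229/6, 46, 830/17, 79, 124, 537, 590, 655.05]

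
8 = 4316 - 4308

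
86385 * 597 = 51571845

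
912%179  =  17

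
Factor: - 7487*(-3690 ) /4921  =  2^1*3^2*5^1 * 7^(-1)*19^( - 1)*37^(-1)*41^1 * 7487^1 = 27627030/4921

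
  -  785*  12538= - 9842330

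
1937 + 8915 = 10852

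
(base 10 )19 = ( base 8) 23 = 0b10011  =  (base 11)18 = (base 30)j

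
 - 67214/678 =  - 33607/339 = - 99.14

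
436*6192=2699712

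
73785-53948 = 19837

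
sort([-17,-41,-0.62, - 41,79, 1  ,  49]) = [ - 41, - 41, - 17 , - 0.62,1, 49, 79]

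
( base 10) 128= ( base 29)4c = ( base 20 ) 68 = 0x80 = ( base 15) 88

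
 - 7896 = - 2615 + -5281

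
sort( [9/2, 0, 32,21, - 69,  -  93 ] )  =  [ - 93, - 69,  0, 9/2,  21, 32]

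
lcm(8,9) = 72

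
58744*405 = 23791320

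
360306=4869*74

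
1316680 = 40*32917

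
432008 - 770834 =  -  338826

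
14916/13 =14916/13=1147.38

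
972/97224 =81/8102=0.01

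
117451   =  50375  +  67076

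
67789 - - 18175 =85964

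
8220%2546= 582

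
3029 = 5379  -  2350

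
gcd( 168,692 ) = 4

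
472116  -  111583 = 360533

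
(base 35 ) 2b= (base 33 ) 2f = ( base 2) 1010001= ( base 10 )81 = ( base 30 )2l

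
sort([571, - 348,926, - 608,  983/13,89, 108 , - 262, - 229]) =[ - 608,  -  348, - 262, -229,983/13,89 , 108, 571, 926] 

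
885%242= 159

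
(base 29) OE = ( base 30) nk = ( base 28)pa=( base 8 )1306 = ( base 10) 710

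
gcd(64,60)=4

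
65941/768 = 65941/768 = 85.86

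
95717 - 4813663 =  - 4717946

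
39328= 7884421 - 7845093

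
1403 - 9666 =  - 8263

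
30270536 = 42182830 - 11912294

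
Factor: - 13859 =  -13859^1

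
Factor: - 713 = - 23^1*31^1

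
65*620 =40300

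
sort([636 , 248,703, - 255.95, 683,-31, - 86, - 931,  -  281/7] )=[ - 931, - 255.95, - 86, -281/7, - 31,248, 636, 683, 703] 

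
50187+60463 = 110650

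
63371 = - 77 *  (  -  823)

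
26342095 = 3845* 6851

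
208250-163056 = 45194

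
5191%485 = 341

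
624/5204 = 156/1301  =  0.12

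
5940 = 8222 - 2282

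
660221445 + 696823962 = 1357045407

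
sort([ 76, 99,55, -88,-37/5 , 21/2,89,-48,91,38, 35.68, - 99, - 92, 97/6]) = [ - 99,-92,-88,-48,-37/5, 21/2, 97/6, 35.68,38, 55,76, 89, 91, 99 ] 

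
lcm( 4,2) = 4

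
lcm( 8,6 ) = 24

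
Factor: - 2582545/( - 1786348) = 2^( - 2)*5^1*7^2*79^( - 1 )*83^1*127^1*5653^( -1) 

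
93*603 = 56079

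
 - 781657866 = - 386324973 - 395332893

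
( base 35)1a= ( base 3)1200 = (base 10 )45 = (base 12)39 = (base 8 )55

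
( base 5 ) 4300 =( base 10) 575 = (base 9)708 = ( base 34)gv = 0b1000111111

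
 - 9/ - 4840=9/4840 = 0.00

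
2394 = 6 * 399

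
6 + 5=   11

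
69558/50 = 1391+4/25= 1391.16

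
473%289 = 184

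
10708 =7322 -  - 3386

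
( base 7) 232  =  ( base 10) 121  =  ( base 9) 144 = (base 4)1321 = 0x79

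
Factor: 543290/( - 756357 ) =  - 2^1 * 3^(-1)*5^1 * 7^( - 1)*11^2* 449^1*36017^( - 1 )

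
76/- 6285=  - 76/6285 = -0.01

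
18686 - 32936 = -14250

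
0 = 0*129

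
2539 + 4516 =7055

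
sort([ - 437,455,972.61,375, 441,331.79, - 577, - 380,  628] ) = [-577, - 437, - 380,331.79, 375,441, 455,628,972.61 ] 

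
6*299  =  1794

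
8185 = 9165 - 980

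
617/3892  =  617/3892  =  0.16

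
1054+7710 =8764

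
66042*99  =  6538158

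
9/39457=9/39457 = 0.00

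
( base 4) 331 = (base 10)61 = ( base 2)111101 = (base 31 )1U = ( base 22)2h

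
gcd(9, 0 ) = 9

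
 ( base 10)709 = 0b1011000101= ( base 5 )10314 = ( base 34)kt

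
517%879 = 517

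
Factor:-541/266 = -2^( - 1 )*7^( - 1)*19^(-1) * 541^1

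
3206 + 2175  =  5381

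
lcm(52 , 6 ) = 156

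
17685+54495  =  72180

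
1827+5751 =7578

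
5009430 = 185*27078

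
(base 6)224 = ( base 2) 1011000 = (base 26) 3a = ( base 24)3g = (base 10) 88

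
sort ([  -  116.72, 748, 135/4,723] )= [ - 116.72 , 135/4,723,748 ]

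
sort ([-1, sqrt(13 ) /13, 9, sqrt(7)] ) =[  -  1, sqrt(13 )/13 , sqrt(7 ), 9]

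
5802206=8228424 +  - 2426218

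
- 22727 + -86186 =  - 108913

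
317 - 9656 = -9339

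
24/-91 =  - 1 + 67/91 = - 0.26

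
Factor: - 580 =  - 2^2*5^1* 29^1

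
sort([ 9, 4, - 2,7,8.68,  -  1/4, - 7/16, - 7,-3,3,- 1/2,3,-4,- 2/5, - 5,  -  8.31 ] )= [-8.31, - 7,  -  5, - 4, - 3, - 2,-1/2, - 7/16, - 2/5, - 1/4, 3,3,4,7,  8.68, 9]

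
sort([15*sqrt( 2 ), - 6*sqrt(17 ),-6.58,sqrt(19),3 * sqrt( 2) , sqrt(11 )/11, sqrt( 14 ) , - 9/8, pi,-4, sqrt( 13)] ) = [ - 6*sqrt(17 ),  -  6.58, - 4, - 9/8, sqrt(11 ) /11, pi, sqrt(13),sqrt(14),3* sqrt( 2),sqrt ( 19 ) , 15* sqrt( 2 ) ] 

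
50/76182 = 25/38091 = 0.00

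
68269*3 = 204807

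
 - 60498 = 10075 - 70573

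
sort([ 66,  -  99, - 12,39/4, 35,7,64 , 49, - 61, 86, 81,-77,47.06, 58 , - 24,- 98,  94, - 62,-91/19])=[-99,  -  98,-77,  -  62, - 61,  -  24, - 12, - 91/19,7  ,  39/4,35, 47.06, 49,58,  64, 66,  81 , 86,94] 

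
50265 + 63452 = 113717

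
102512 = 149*688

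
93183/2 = 93183/2 = 46591.50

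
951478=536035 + 415443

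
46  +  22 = 68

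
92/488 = 23/122  =  0.19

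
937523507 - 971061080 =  - 33537573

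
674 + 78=752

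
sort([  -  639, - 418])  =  [ - 639,-418] 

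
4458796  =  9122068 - 4663272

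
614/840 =307/420 = 0.73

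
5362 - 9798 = - 4436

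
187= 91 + 96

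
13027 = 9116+3911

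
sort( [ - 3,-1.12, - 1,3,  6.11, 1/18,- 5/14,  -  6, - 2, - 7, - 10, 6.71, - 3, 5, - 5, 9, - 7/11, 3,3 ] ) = [ - 10, - 7, - 6,  -  5, - 3, - 3, - 2, - 1.12, - 1, - 7/11 , - 5/14,  1/18,3, 3, 3, 5, 6.11,6.71, 9 ] 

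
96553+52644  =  149197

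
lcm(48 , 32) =96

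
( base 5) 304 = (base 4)1033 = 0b1001111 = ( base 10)79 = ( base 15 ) 54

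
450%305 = 145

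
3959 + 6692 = 10651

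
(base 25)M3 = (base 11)463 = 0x229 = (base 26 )L7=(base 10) 553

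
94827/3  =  31609 = 31609.00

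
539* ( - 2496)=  - 1345344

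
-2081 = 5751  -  7832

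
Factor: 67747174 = 2^1 * 11^2 * 131^1*2137^1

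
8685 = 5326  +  3359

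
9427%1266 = 565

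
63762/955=66+ 732/955 = 66.77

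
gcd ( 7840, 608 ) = 32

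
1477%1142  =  335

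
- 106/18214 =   -  1 + 9054/9107 = - 0.01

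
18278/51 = 18278/51 = 358.39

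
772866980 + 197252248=970119228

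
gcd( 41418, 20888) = 2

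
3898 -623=3275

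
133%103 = 30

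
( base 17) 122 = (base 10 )325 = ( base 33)9s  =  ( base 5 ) 2300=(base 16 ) 145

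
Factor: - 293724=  - 2^2  *3^2 * 41^1*199^1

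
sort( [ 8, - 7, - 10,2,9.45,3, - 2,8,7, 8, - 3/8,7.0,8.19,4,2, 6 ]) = [-10,-7,-2,-3/8, 2,2, 3,4,6,7, 7.0,8,8,8,8.19,9.45 ] 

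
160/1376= 5/43  =  0.12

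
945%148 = 57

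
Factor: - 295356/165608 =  - 2^( - 1)*  3^1*127^(  -  1) * 151^1 = -453/254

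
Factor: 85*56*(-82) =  - 2^4 * 5^1 * 7^1 * 17^1*41^1 = -  390320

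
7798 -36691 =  - 28893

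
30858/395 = 30858/395 = 78.12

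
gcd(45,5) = 5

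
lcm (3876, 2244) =42636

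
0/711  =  0 = 0.00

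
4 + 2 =6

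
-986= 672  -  1658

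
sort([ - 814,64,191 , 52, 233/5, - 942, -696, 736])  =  [ - 942, - 814, - 696,  233/5, 52,64,191,736 ]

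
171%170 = 1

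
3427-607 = 2820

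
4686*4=18744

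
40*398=15920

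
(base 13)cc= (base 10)168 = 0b10101000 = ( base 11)143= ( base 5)1133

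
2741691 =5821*471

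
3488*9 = 31392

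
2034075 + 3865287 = 5899362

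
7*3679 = 25753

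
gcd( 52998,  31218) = 726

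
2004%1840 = 164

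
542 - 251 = 291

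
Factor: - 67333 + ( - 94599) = - 2^2*40483^1 = - 161932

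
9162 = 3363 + 5799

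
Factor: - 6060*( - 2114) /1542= 2135140/257=2^2*5^1*7^1 * 101^1*151^1 * 257^(-1)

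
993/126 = 331/42=7.88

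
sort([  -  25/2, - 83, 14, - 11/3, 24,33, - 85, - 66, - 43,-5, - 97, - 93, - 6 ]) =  [ - 97,- 93 , - 85 ,-83, - 66,-43, - 25/2, -6, - 5,  -  11/3,  14, 24,33] 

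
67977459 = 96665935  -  28688476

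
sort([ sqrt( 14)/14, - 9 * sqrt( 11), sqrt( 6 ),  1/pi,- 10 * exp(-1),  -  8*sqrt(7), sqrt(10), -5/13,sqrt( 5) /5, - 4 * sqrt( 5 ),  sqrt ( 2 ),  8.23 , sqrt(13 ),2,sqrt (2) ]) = [ - 9*sqrt (11), - 8*sqrt( 7 ),-4 * sqrt(5 ), - 10*exp (  -  1), -5/13,  sqrt( 14) /14 , 1/pi,sqrt( 5) /5,sqrt( 2),sqrt ( 2), 2, sqrt(6 ),sqrt( 10),  sqrt( 13 ),8.23]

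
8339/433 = 8339/433=19.26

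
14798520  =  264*56055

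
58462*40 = 2338480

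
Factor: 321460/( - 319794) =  - 2^1 * 3^( - 1) *5^1*16073^1*53299^(-1 ) = -160730/159897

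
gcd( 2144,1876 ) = 268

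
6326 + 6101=12427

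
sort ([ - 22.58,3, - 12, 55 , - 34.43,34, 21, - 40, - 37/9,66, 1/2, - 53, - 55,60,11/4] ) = [ - 55, - 53, - 40 , - 34.43, - 22.58,-12,-37/9, 1/2, 11/4, 3, 21 , 34,55, 60, 66 ]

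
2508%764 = 216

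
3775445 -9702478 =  - 5927033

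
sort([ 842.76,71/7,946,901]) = [ 71/7,842.76 , 901,946 ] 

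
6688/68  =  1672/17 = 98.35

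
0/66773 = 0 =0.00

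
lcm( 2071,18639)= 18639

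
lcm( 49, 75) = 3675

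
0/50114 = 0 = 0.00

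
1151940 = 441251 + 710689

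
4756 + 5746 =10502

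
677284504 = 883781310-206496806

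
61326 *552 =33851952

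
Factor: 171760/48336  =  3^(  -  1)*5^1* 53^(- 1 )*113^1  =  565/159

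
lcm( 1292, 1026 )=34884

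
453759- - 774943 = 1228702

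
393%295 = 98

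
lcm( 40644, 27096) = 81288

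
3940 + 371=4311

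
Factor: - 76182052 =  - 2^2*157^1*121309^1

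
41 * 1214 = 49774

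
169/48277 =169/48277 = 0.00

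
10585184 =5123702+5461482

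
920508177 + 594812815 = 1515320992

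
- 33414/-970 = 16707/485=34.45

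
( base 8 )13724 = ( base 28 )7lo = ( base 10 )6100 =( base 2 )1011111010100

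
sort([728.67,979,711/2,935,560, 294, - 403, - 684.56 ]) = [- 684.56, - 403,  294,711/2, 560, 728.67,935, 979]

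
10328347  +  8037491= 18365838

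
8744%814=604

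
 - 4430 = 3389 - 7819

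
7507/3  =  7507/3 = 2502.33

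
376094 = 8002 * 47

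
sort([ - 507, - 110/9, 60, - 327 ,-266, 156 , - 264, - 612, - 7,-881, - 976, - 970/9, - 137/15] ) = [ - 976, - 881,- 612, -507, - 327, - 266,  -  264, - 970/9,  -  110/9, - 137/15,  -  7, 60,156] 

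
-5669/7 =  - 810+1/7 = -  809.86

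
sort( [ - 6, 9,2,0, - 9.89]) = [  -  9.89, -6,0, 2,9]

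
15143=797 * 19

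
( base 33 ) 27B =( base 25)3LK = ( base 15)AB5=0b100101110100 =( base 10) 2420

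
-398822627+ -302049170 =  - 700871797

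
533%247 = 39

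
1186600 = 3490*340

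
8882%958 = 260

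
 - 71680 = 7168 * ( - 10) 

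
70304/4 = 17576=17576.00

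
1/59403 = 1/59403 = 0.00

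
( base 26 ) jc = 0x1FA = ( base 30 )gq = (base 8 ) 772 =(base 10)506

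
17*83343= 1416831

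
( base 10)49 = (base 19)2b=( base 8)61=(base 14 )37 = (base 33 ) 1g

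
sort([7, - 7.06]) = [ - 7.06,7 ] 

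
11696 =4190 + 7506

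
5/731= 5/731 = 0.01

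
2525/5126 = 2525/5126= 0.49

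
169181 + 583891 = 753072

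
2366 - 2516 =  - 150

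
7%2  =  1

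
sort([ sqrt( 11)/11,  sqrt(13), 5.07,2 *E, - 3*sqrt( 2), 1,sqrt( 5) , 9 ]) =[ - 3*sqrt(2),sqrt(11)/11,  1, sqrt(5 ),sqrt( 13) , 5.07,  2*E , 9 ] 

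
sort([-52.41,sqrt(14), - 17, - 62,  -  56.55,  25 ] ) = [-62, - 56.55  , - 52.41,-17,  sqrt(14 ),  25 ]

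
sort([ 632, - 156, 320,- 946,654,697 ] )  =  [ -946, - 156,320, 632 , 654, 697]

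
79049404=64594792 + 14454612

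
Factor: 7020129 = 3^1*23^1*101741^1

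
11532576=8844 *1304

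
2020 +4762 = 6782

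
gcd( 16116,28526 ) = 34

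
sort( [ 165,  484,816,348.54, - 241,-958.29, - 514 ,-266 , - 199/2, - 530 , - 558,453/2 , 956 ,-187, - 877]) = [ - 958.29, - 877, - 558,-530 , - 514,-266, -241 ,-187, - 199/2,  165 , 453/2 , 348.54,484 , 816,956]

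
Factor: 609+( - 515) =2^1*47^1=94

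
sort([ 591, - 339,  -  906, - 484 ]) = [ - 906, - 484, -339,591]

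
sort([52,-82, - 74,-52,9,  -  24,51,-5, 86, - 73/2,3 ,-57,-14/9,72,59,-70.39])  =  [-82, - 74,-70.39,  -  57, - 52,  -  73/2, - 24,-5 , - 14/9  ,  3,9, 51, 52,59,72,86]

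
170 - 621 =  - 451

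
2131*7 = 14917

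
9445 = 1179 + 8266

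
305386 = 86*3551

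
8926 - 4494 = 4432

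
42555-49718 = -7163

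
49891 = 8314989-8265098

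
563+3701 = 4264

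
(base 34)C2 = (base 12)2a2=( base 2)110011010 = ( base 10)410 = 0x19a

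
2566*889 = 2281174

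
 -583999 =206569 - 790568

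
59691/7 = 59691/7 = 8527.29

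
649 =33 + 616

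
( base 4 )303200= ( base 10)3296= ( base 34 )2SW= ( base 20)84G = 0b110011100000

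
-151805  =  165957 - 317762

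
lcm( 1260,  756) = 3780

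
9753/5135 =9753/5135 = 1.90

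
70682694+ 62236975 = 132919669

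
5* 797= 3985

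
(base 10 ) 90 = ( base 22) 42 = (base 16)5a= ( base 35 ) 2K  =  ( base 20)4a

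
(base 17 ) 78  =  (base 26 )4N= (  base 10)127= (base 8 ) 177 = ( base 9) 151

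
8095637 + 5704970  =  13800607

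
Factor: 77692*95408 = 2^6 * 67^1 * 89^1 * 19423^1 = 7412438336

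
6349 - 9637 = - 3288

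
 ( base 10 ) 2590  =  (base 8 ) 5036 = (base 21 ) 5I7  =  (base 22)57G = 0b101000011110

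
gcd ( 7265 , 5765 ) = 5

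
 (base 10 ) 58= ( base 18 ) 34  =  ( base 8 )72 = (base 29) 20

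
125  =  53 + 72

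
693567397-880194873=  - 186627476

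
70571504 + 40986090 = 111557594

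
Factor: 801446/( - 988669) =-2^1*11^( - 1 ) * 17^(-2)*311^(- 1 )*400723^1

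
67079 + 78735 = 145814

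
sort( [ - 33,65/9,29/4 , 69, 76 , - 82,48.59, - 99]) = [ - 99, - 82 , - 33, 65/9,  29/4,48.59 , 69 , 76 ] 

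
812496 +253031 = 1065527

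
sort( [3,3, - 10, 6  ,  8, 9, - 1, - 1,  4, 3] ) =[ - 10, - 1,-1, 3 , 3 , 3, 4,6,8, 9] 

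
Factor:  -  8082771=-3^1*19^1*141803^1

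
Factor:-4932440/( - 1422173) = 2^3*5^1 * 47^( - 1) * 30259^( - 1 )*123311^1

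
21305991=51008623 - 29702632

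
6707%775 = 507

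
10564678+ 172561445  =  183126123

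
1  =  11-10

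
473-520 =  - 47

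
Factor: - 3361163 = -13^1*258551^1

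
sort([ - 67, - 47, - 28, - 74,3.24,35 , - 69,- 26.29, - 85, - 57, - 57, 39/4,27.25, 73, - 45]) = [ - 85, - 74, - 69,  -  67, - 57,  -  57, - 47,-45, - 28, - 26.29,3.24,39/4,27.25 , 35,73]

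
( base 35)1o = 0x3b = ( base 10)59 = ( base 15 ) 3E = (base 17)38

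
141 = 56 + 85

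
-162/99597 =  - 1 + 33145/33199 = -0.00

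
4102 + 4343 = 8445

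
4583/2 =2291+1/2  =  2291.50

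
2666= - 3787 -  -6453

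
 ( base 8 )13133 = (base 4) 1121123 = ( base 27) 7MQ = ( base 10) 5723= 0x165b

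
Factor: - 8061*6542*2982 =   -  157255954884 = - 2^2*3^2*7^1*71^1 * 2687^1*3271^1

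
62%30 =2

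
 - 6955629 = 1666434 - 8622063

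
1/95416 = 1/95416 = 0.00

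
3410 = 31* 110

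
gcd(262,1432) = 2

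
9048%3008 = 24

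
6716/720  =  1679/180 = 9.33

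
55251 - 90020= - 34769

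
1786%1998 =1786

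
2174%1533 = 641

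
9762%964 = 122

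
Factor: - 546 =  - 2^1 *3^1* 7^1*13^1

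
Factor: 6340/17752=2^ ( - 1 )*5^1*7^( - 1) = 5/14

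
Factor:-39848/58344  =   - 3^( - 1 )*11^( - 1)*13^( - 1 )*293^1= -293/429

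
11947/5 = 2389 + 2/5= 2389.40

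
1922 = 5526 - 3604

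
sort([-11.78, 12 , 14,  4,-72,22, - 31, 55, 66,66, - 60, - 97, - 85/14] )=[- 97 , - 72, - 60, - 31  , - 11.78, - 85/14,4, 12,  14,22, 55 , 66,66]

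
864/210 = 144/35= 4.11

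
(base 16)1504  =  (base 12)3144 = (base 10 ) 5380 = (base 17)11a8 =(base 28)6o4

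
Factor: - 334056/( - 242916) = 2^1 *449^1*653^( - 1 ) = 898/653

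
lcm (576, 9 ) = 576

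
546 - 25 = 521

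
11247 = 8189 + 3058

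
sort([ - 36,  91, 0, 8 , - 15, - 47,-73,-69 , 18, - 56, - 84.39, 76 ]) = [ - 84.39,-73, - 69  , - 56, - 47, - 36, - 15, 0,  8, 18 , 76,  91 ]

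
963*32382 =31183866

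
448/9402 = 224/4701=0.05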